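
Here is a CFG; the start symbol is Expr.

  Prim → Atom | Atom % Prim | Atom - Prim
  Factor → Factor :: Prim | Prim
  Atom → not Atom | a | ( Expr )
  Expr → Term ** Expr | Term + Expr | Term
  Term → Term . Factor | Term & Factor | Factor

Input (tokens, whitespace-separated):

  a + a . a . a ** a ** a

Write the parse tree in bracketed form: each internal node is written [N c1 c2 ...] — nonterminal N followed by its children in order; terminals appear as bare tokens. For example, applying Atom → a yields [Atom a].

[Expr [Term [Factor [Prim [Atom a]]]] + [Expr [Term [Term [Term [Factor [Prim [Atom a]]]] . [Factor [Prim [Atom a]]]] . [Factor [Prim [Atom a]]]] ** [Expr [Term [Factor [Prim [Atom a]]]] ** [Expr [Term [Factor [Prim [Atom a]]]]]]]]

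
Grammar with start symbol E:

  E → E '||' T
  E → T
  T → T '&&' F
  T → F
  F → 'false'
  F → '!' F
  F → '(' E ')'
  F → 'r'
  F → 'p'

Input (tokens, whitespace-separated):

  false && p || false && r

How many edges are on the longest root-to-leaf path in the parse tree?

5

[E [E [T [T [F false]] && [F p]]] || [T [T [F false]] && [F r]]]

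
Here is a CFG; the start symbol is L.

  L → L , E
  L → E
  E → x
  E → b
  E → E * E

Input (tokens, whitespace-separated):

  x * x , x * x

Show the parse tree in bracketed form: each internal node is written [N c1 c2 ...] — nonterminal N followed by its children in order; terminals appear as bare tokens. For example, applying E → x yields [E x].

[L [L [E [E x] * [E x]]] , [E [E x] * [E x]]]

L
L , E
E , E
E * E , E
x * E , E
x * x , E
x * x , E * E
x * x , x * E
x * x , x * x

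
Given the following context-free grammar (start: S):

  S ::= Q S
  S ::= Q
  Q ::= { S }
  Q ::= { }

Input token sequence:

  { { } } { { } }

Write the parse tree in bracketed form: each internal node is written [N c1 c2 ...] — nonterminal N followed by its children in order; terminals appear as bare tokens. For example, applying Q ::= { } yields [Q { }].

[S [Q { [S [Q { }]] }] [S [Q { [S [Q { }]] }]]]

S
Q S
{ S } S
{ Q } S
{ { } } S
{ { } } Q
{ { } } { S }
{ { } } { Q }
{ { } } { { } }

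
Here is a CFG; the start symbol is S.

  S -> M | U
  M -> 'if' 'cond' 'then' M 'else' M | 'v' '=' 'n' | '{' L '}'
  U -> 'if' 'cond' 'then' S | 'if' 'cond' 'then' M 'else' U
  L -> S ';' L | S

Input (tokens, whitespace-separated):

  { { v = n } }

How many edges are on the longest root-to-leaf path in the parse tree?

8

[S [M { [L [S [M { [L [S [M v = n]]] }]]] }]]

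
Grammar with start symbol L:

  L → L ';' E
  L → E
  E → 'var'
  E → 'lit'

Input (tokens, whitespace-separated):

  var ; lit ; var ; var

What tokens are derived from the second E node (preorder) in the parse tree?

lit

[L [L [L [L [E var]] ; [E lit]] ; [E var]] ; [E var]]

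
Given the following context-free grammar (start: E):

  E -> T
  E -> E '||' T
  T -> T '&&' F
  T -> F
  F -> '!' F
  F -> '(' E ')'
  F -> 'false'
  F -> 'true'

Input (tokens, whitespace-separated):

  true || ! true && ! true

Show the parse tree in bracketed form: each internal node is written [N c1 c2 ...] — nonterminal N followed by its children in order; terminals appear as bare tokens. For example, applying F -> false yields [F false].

[E [E [T [F true]]] || [T [T [F ! [F true]]] && [F ! [F true]]]]

E
E || T
T || T
F || T
true || T
true || T && F
true || F && F
true || ! F && F
true || ! true && F
true || ! true && ! F
true || ! true && ! true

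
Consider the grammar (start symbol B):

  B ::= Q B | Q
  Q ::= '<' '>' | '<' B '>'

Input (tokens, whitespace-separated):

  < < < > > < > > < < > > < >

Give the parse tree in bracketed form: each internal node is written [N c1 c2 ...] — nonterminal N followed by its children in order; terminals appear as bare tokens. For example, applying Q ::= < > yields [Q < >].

[B [Q < [B [Q < [B [Q < >]] >] [B [Q < >]]] >] [B [Q < [B [Q < >]] >] [B [Q < >]]]]

B
Q B
< B > B
< Q B > B
< < B > B > B
< < Q > B > B
< < < > > B > B
< < < > > Q > B
< < < > > < > > B
< < < > > < > > Q B
< < < > > < > > < B > B
< < < > > < > > < Q > B
< < < > > < > > < < > > B
< < < > > < > > < < > > Q
< < < > > < > > < < > > < >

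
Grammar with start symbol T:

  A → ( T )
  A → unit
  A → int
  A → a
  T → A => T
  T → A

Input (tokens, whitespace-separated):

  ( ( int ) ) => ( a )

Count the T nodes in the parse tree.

[T [A ( [T [A ( [T [A int]] )]] )] => [T [A ( [T [A a]] )]]]

5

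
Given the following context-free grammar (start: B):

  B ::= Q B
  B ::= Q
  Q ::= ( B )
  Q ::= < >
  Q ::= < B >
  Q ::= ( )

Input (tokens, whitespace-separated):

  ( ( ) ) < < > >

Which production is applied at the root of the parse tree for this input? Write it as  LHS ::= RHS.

[B [Q ( [B [Q ( )]] )] [B [Q < [B [Q < >]] >]]]

B ::= Q B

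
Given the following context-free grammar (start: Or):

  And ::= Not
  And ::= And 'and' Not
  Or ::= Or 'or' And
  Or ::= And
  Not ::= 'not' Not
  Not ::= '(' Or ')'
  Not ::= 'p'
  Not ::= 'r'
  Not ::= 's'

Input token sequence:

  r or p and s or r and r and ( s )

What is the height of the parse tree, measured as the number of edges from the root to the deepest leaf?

[Or [Or [Or [And [Not r]]] or [And [And [Not p]] and [Not s]]] or [And [And [And [Not r]] and [Not r]] and [Not ( [Or [And [Not s]]] )]]]

6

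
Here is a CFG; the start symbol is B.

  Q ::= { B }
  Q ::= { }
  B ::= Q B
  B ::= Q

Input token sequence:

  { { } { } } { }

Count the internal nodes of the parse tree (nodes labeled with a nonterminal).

8

[B [Q { [B [Q { }] [B [Q { }]]] }] [B [Q { }]]]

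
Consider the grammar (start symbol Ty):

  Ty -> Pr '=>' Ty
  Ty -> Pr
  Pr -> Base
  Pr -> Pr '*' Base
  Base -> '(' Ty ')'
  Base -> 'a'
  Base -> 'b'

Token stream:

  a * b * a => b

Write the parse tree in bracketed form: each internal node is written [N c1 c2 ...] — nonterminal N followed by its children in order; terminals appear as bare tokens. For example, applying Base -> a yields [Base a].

[Ty [Pr [Pr [Pr [Base a]] * [Base b]] * [Base a]] => [Ty [Pr [Base b]]]]

Ty
Pr => Ty
Pr * Base => Ty
Pr * Base * Base => Ty
Base * Base * Base => Ty
a * Base * Base => Ty
a * b * Base => Ty
a * b * a => Ty
a * b * a => Pr
a * b * a => Base
a * b * a => b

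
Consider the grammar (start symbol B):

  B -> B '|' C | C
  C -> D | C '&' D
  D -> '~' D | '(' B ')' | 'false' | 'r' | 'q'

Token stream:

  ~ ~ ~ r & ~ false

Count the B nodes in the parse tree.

[B [C [C [D ~ [D ~ [D ~ [D r]]]]] & [D ~ [D false]]]]

1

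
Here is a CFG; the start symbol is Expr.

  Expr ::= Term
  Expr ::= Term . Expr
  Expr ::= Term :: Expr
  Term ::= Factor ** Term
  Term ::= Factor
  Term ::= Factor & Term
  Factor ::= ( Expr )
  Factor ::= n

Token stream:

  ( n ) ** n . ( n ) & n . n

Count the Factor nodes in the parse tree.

[Expr [Term [Factor ( [Expr [Term [Factor n]]] )] ** [Term [Factor n]]] . [Expr [Term [Factor ( [Expr [Term [Factor n]]] )] & [Term [Factor n]]] . [Expr [Term [Factor n]]]]]

7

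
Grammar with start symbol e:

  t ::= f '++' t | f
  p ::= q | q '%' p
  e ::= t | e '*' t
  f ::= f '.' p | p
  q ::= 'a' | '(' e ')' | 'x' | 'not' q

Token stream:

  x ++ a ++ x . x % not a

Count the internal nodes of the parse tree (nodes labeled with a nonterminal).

[e [t [f [p [q x]]] ++ [t [f [p [q a]]] ++ [t [f [f [p [q x]]] . [p [q x] % [p [q not [q a]]]]]]]]]

19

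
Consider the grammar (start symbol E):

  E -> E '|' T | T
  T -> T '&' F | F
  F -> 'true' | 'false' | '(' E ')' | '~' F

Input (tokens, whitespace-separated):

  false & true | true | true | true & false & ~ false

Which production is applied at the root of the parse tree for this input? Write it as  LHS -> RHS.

E -> E '|' T

[E [E [E [E [T [T [F false]] & [F true]]] | [T [F true]]] | [T [F true]]] | [T [T [T [F true]] & [F false]] & [F ~ [F false]]]]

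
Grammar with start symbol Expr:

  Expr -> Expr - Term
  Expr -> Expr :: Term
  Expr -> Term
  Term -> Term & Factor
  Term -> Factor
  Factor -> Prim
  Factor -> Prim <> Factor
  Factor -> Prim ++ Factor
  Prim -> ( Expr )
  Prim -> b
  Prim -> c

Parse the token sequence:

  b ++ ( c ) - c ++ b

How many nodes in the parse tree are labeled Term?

[Expr [Expr [Term [Factor [Prim b] ++ [Factor [Prim ( [Expr [Term [Factor [Prim c]]]] )]]]]] - [Term [Factor [Prim c] ++ [Factor [Prim b]]]]]

3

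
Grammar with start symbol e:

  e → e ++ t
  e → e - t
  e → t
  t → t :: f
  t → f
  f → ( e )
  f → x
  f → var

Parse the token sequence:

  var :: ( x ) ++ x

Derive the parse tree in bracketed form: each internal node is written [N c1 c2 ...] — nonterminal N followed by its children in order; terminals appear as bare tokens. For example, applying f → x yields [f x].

[e [e [t [t [f var]] :: [f ( [e [t [f x]]] )]]] ++ [t [f x]]]

e
e ++ t
t ++ t
t :: f ++ t
f :: f ++ t
var :: f ++ t
var :: ( e ) ++ t
var :: ( t ) ++ t
var :: ( f ) ++ t
var :: ( x ) ++ t
var :: ( x ) ++ f
var :: ( x ) ++ x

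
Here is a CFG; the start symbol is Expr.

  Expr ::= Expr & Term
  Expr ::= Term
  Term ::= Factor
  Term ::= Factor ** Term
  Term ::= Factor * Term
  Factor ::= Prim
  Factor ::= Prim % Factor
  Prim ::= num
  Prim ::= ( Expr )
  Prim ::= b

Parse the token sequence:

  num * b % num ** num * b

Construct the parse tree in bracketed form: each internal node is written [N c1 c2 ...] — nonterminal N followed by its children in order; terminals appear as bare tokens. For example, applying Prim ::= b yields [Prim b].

Expr
Term
Factor * Term
Prim * Term
num * Term
num * Factor ** Term
num * Prim % Factor ** Term
num * b % Factor ** Term
num * b % Prim ** Term
num * b % num ** Term
num * b % num ** Factor * Term
num * b % num ** Prim * Term
num * b % num ** num * Term
num * b % num ** num * Factor
num * b % num ** num * Prim
num * b % num ** num * b

[Expr [Term [Factor [Prim num]] * [Term [Factor [Prim b] % [Factor [Prim num]]] ** [Term [Factor [Prim num]] * [Term [Factor [Prim b]]]]]]]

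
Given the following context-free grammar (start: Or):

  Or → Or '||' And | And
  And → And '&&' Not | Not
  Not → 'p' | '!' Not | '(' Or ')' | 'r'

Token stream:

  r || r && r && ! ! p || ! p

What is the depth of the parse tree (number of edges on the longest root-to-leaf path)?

[Or [Or [Or [And [Not r]]] || [And [And [And [Not r]] && [Not r]] && [Not ! [Not ! [Not p]]]]] || [And [Not ! [Not p]]]]

6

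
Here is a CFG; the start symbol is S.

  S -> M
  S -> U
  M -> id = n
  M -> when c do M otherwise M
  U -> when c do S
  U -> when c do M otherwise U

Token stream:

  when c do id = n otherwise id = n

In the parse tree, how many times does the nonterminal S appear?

[S [M when c do [M id = n] otherwise [M id = n]]]

1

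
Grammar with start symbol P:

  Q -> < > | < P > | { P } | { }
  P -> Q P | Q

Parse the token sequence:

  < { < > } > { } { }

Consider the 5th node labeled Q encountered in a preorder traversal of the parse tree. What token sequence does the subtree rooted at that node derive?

[P [Q < [P [Q { [P [Q < >]] }]] >] [P [Q { }] [P [Q { }]]]]

{ }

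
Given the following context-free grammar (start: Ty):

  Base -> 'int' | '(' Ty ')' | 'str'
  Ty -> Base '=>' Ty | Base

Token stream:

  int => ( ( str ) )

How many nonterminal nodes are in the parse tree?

[Ty [Base int] => [Ty [Base ( [Ty [Base ( [Ty [Base str]] )]] )]]]

8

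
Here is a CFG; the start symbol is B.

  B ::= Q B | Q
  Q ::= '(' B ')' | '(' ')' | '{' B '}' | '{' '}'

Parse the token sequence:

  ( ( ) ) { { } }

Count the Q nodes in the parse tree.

[B [Q ( [B [Q ( )]] )] [B [Q { [B [Q { }]] }]]]

4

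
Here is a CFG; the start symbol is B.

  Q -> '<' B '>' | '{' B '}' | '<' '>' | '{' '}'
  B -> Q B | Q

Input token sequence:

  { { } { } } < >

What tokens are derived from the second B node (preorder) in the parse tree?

{ } { }

[B [Q { [B [Q { }] [B [Q { }]]] }] [B [Q < >]]]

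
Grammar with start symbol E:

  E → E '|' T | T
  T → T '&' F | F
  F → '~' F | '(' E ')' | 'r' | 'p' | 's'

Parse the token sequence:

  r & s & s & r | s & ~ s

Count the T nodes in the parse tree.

6

[E [E [T [T [T [T [F r]] & [F s]] & [F s]] & [F r]]] | [T [T [F s]] & [F ~ [F s]]]]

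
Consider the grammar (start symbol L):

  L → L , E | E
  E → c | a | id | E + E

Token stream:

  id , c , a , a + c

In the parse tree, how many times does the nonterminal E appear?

[L [L [L [L [E id]] , [E c]] , [E a]] , [E [E a] + [E c]]]

6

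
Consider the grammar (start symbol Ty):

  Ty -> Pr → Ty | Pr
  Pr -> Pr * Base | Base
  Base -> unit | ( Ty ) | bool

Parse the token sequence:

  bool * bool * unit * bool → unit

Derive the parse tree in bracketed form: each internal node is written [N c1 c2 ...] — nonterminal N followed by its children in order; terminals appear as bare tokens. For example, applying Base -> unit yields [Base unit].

[Ty [Pr [Pr [Pr [Pr [Base bool]] * [Base bool]] * [Base unit]] * [Base bool]] → [Ty [Pr [Base unit]]]]

Ty
Pr → Ty
Pr * Base → Ty
Pr * Base * Base → Ty
Pr * Base * Base * Base → Ty
Base * Base * Base * Base → Ty
bool * Base * Base * Base → Ty
bool * bool * Base * Base → Ty
bool * bool * unit * Base → Ty
bool * bool * unit * bool → Ty
bool * bool * unit * bool → Pr
bool * bool * unit * bool → Base
bool * bool * unit * bool → unit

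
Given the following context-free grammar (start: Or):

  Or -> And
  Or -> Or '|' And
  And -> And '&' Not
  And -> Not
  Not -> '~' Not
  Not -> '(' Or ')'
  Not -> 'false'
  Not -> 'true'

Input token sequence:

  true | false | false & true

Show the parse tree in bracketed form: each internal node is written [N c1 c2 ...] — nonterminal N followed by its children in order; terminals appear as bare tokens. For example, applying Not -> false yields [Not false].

Or
Or | And
Or | And | And
And | And | And
Not | And | And
true | And | And
true | Not | And
true | false | And
true | false | And & Not
true | false | Not & Not
true | false | false & Not
true | false | false & true

[Or [Or [Or [And [Not true]]] | [And [Not false]]] | [And [And [Not false]] & [Not true]]]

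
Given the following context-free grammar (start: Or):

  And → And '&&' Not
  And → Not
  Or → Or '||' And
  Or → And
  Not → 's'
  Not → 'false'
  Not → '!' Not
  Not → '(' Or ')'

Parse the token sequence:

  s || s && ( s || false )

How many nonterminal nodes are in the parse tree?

[Or [Or [And [Not s]]] || [And [And [Not s]] && [Not ( [Or [Or [And [Not s]]] || [And [Not false]]] )]]]

14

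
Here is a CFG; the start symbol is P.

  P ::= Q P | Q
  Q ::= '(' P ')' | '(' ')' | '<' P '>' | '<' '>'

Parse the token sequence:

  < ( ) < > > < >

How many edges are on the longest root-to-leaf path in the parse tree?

[P [Q < [P [Q ( )] [P [Q < >]]] >] [P [Q < >]]]

5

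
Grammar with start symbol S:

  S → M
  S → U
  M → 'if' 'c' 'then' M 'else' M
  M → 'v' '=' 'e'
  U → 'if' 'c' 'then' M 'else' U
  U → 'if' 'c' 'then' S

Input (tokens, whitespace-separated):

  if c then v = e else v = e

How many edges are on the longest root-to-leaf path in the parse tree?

3

[S [M if c then [M v = e] else [M v = e]]]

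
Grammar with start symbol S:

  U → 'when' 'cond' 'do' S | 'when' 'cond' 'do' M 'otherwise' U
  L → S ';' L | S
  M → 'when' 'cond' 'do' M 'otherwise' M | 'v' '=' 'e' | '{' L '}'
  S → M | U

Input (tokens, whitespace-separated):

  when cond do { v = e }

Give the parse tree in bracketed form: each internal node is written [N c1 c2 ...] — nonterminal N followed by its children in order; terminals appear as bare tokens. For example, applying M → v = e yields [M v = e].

[S [U when cond do [S [M { [L [S [M v = e]]] }]]]]

S
U
when cond do S
when cond do M
when cond do { L }
when cond do { S }
when cond do { M }
when cond do { v = e }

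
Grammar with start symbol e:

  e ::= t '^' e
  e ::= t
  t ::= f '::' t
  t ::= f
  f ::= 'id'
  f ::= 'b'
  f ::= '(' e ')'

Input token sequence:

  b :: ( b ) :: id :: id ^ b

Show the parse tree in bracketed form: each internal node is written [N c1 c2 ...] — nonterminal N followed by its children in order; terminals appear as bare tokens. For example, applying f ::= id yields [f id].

[e [t [f b] :: [t [f ( [e [t [f b]]] )] :: [t [f id] :: [t [f id]]]]] ^ [e [t [f b]]]]

e
t ^ e
f :: t ^ e
b :: t ^ e
b :: f :: t ^ e
b :: ( e ) :: t ^ e
b :: ( t ) :: t ^ e
b :: ( f ) :: t ^ e
b :: ( b ) :: t ^ e
b :: ( b ) :: f :: t ^ e
b :: ( b ) :: id :: t ^ e
b :: ( b ) :: id :: f ^ e
b :: ( b ) :: id :: id ^ e
b :: ( b ) :: id :: id ^ t
b :: ( b ) :: id :: id ^ f
b :: ( b ) :: id :: id ^ b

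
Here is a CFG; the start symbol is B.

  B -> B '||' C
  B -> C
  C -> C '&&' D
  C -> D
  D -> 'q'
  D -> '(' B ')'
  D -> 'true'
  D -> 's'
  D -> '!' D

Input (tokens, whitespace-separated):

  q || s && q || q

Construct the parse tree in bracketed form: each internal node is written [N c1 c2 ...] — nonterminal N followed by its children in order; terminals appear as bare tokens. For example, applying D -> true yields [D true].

[B [B [B [C [D q]]] || [C [C [D s]] && [D q]]] || [C [D q]]]

B
B || C
B || C || C
C || C || C
D || C || C
q || C || C
q || C && D || C
q || D && D || C
q || s && D || C
q || s && q || C
q || s && q || D
q || s && q || q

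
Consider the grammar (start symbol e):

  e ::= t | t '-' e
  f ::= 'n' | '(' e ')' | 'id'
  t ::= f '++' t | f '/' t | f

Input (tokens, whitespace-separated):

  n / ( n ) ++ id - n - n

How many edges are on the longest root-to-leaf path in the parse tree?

[e [t [f n] / [t [f ( [e [t [f n]]] )] ++ [t [f id]]]] - [e [t [f n]] - [e [t [f n]]]]]

7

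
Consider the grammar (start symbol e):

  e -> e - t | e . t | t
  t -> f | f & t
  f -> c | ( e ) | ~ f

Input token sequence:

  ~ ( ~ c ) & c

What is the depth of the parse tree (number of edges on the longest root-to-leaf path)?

[e [t [f ~ [f ( [e [t [f ~ [f c]]]] )]] & [t [f c]]]]

8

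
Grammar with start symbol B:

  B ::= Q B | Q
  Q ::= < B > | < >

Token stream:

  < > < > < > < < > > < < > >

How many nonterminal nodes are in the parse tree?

[B [Q < >] [B [Q < >] [B [Q < >] [B [Q < [B [Q < >]] >] [B [Q < [B [Q < >]] >]]]]]]

14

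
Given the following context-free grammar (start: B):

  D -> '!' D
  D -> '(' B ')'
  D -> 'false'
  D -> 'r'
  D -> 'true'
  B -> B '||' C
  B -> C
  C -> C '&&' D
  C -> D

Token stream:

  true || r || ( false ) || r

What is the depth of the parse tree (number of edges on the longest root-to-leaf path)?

7

[B [B [B [B [C [D true]]] || [C [D r]]] || [C [D ( [B [C [D false]]] )]]] || [C [D r]]]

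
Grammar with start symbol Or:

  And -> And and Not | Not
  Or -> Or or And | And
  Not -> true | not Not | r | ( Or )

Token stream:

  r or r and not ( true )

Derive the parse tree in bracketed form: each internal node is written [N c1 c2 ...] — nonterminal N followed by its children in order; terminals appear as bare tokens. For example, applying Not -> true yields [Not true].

Or
Or or And
And or And
Not or And
r or And
r or And and Not
r or Not and Not
r or r and Not
r or r and not Not
r or r and not ( Or )
r or r and not ( And )
r or r and not ( Not )
r or r and not ( true )

[Or [Or [And [Not r]]] or [And [And [Not r]] and [Not not [Not ( [Or [And [Not true]]] )]]]]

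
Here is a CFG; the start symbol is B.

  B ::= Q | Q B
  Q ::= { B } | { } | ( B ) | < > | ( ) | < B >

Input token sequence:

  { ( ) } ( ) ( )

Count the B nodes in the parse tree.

[B [Q { [B [Q ( )]] }] [B [Q ( )] [B [Q ( )]]]]

4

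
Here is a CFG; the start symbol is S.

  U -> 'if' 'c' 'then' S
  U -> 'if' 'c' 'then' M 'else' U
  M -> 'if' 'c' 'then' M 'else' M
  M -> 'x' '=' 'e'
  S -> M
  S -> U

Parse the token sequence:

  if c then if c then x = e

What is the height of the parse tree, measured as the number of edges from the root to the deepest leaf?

6

[S [U if c then [S [U if c then [S [M x = e]]]]]]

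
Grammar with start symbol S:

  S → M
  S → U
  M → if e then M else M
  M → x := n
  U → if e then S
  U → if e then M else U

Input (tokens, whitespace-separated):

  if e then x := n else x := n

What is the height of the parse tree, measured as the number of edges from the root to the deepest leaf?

[S [M if e then [M x := n] else [M x := n]]]

3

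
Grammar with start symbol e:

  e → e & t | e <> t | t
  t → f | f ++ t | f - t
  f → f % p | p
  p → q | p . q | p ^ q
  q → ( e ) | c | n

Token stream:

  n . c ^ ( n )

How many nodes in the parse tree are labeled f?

2

[e [t [f [p [p [p [q n]] . [q c]] ^ [q ( [e [t [f [p [q n]]]]] )]]]]]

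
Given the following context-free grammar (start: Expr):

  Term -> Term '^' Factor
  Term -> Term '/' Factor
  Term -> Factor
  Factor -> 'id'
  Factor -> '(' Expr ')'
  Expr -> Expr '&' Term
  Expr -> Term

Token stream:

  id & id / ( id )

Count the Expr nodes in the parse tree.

[Expr [Expr [Term [Factor id]]] & [Term [Term [Factor id]] / [Factor ( [Expr [Term [Factor id]]] )]]]

3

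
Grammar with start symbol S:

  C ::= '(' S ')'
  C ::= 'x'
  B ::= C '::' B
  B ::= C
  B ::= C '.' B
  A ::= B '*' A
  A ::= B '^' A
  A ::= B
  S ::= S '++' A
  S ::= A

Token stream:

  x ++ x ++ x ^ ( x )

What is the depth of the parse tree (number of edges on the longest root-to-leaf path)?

[S [S [S [A [B [C x]]]] ++ [A [B [C x]]]] ++ [A [B [C x]] ^ [A [B [C ( [S [A [B [C x]]]] )]]]]]

9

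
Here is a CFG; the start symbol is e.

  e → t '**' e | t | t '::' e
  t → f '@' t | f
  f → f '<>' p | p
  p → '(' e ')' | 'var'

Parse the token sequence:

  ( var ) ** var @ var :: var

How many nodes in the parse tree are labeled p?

[e [t [f [p ( [e [t [f [p var]]]] )]]] ** [e [t [f [p var]] @ [t [f [p var]]]] :: [e [t [f [p var]]]]]]

5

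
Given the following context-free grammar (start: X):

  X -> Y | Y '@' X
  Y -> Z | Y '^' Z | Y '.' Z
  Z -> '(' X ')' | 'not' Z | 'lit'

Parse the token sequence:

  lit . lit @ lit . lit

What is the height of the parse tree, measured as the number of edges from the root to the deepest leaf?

5

[X [Y [Y [Z lit]] . [Z lit]] @ [X [Y [Y [Z lit]] . [Z lit]]]]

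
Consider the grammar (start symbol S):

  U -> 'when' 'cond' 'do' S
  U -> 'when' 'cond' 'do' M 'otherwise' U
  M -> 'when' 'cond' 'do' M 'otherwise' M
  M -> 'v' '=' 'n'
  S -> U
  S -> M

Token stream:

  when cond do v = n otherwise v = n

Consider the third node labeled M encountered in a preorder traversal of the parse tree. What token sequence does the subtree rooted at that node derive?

v = n

[S [M when cond do [M v = n] otherwise [M v = n]]]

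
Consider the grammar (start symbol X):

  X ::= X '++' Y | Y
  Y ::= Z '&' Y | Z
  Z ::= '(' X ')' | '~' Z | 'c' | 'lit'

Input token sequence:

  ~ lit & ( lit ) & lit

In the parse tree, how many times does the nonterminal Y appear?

[X [Y [Z ~ [Z lit]] & [Y [Z ( [X [Y [Z lit]]] )] & [Y [Z lit]]]]]

4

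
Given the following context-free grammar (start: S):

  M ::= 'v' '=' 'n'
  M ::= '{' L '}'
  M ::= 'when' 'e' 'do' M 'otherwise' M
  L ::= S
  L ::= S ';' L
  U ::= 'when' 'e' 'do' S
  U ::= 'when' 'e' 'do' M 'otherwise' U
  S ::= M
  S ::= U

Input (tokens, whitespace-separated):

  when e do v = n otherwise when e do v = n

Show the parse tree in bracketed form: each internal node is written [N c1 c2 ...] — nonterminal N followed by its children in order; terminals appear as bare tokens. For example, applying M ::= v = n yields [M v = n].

S
U
when e do M otherwise U
when e do v = n otherwise U
when e do v = n otherwise when e do S
when e do v = n otherwise when e do M
when e do v = n otherwise when e do v = n

[S [U when e do [M v = n] otherwise [U when e do [S [M v = n]]]]]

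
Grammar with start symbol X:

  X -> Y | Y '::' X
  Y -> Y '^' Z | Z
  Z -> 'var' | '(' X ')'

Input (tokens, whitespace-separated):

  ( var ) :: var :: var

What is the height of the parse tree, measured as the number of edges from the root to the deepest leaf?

6

[X [Y [Z ( [X [Y [Z var]]] )]] :: [X [Y [Z var]] :: [X [Y [Z var]]]]]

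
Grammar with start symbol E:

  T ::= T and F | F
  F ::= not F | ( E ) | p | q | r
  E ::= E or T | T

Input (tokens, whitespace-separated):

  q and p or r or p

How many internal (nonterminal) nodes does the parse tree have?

[E [E [E [T [T [F q]] and [F p]]] or [T [F r]]] or [T [F p]]]

11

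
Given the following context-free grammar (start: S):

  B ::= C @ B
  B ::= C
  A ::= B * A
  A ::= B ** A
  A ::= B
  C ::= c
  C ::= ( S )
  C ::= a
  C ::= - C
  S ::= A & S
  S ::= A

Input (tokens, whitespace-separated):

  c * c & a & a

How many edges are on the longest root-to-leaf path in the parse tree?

6

[S [A [B [C c]] * [A [B [C c]]]] & [S [A [B [C a]]] & [S [A [B [C a]]]]]]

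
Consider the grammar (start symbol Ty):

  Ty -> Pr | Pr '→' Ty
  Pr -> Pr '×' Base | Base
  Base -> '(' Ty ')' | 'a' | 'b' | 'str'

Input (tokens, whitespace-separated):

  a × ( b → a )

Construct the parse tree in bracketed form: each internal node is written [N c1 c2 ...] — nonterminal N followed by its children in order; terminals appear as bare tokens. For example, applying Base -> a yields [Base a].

Ty
Pr
Pr × Base
Base × Base
a × Base
a × ( Ty )
a × ( Pr → Ty )
a × ( Base → Ty )
a × ( b → Ty )
a × ( b → Pr )
a × ( b → Base )
a × ( b → a )

[Ty [Pr [Pr [Base a]] × [Base ( [Ty [Pr [Base b]] → [Ty [Pr [Base a]]]] )]]]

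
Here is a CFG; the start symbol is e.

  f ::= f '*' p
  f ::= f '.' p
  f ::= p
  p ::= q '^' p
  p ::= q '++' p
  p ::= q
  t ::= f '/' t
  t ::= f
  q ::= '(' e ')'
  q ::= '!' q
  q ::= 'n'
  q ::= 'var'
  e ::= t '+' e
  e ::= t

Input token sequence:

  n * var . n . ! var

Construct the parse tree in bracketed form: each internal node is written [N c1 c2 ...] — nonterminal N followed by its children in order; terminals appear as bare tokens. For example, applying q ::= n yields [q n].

e
t
f
f . p
f . p . p
f * p . p . p
p * p . p . p
q * p . p . p
n * p . p . p
n * q . p . p
n * var . p . p
n * var . q . p
n * var . n . p
n * var . n . q
n * var . n . ! q
n * var . n . ! var

[e [t [f [f [f [f [p [q n]]] * [p [q var]]] . [p [q n]]] . [p [q ! [q var]]]]]]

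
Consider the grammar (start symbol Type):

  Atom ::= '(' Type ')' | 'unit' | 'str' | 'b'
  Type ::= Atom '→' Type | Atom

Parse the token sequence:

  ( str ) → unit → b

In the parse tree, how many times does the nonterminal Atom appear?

4

[Type [Atom ( [Type [Atom str]] )] → [Type [Atom unit] → [Type [Atom b]]]]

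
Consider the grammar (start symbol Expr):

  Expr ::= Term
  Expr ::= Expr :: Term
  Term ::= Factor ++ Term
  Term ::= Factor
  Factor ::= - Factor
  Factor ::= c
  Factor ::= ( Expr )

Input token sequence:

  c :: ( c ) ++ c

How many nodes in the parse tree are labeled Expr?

3

[Expr [Expr [Term [Factor c]]] :: [Term [Factor ( [Expr [Term [Factor c]]] )] ++ [Term [Factor c]]]]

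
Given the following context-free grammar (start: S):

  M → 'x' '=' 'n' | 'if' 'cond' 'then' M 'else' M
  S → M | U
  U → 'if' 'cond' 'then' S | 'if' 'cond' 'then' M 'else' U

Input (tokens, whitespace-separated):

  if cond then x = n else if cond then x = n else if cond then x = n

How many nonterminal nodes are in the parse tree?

[S [U if cond then [M x = n] else [U if cond then [M x = n] else [U if cond then [S [M x = n]]]]]]

8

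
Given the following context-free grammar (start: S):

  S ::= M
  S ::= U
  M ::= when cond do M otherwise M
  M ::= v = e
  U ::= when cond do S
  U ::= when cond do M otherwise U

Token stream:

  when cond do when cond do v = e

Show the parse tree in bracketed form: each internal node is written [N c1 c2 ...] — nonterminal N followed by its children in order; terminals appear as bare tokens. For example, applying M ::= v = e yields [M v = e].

[S [U when cond do [S [U when cond do [S [M v = e]]]]]]

S
U
when cond do S
when cond do U
when cond do when cond do S
when cond do when cond do M
when cond do when cond do v = e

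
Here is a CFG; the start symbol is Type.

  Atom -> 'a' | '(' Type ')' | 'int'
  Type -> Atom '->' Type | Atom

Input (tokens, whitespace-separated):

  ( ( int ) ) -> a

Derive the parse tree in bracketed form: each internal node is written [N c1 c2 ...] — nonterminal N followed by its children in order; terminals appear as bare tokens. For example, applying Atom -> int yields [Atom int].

[Type [Atom ( [Type [Atom ( [Type [Atom int]] )]] )] -> [Type [Atom a]]]

Type
Atom -> Type
( Type ) -> Type
( Atom ) -> Type
( ( Type ) ) -> Type
( ( Atom ) ) -> Type
( ( int ) ) -> Type
( ( int ) ) -> Atom
( ( int ) ) -> a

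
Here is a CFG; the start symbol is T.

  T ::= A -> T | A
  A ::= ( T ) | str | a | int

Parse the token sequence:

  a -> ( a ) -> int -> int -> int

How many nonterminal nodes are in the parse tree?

[T [A a] -> [T [A ( [T [A a]] )] -> [T [A int] -> [T [A int] -> [T [A int]]]]]]

12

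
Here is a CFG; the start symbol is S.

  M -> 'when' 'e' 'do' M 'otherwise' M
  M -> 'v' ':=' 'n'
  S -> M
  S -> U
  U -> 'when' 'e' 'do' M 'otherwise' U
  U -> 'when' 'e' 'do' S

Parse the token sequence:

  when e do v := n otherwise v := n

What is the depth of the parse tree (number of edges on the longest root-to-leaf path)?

3

[S [M when e do [M v := n] otherwise [M v := n]]]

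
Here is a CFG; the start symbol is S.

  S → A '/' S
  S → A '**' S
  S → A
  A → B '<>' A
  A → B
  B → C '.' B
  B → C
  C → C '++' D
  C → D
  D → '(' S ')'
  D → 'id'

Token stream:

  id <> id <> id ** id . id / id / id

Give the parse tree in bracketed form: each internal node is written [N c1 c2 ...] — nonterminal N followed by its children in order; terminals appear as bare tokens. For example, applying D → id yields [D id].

[S [A [B [C [D id]]] <> [A [B [C [D id]]] <> [A [B [C [D id]]]]]] ** [S [A [B [C [D id]] . [B [C [D id]]]]] / [S [A [B [C [D id]]]] / [S [A [B [C [D id]]]]]]]]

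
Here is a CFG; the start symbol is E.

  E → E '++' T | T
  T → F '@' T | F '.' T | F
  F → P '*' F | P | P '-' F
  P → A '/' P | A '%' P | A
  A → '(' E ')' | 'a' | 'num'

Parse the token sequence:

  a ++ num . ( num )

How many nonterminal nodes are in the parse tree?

[E [E [T [F [P [A a]]]]] ++ [T [F [P [A num]]] . [T [F [P [A ( [E [T [F [P [A num]]]]] )]]]]]]

19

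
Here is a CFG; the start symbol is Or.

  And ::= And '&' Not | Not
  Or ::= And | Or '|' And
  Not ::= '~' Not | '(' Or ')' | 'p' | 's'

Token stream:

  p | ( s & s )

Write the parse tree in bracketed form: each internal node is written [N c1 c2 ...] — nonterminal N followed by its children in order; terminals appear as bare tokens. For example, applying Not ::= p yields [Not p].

[Or [Or [And [Not p]]] | [And [Not ( [Or [And [And [Not s]] & [Not s]]] )]]]

Or
Or | And
And | And
Not | And
p | And
p | Not
p | ( Or )
p | ( And )
p | ( And & Not )
p | ( Not & Not )
p | ( s & Not )
p | ( s & s )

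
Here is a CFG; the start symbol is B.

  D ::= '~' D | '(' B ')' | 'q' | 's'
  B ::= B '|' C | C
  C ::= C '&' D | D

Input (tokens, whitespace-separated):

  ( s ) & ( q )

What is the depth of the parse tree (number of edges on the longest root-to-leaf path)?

7

[B [C [C [D ( [B [C [D s]]] )]] & [D ( [B [C [D q]]] )]]]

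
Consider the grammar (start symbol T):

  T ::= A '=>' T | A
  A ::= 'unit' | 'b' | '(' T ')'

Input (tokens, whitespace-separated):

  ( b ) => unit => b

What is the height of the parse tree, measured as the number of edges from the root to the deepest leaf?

4

[T [A ( [T [A b]] )] => [T [A unit] => [T [A b]]]]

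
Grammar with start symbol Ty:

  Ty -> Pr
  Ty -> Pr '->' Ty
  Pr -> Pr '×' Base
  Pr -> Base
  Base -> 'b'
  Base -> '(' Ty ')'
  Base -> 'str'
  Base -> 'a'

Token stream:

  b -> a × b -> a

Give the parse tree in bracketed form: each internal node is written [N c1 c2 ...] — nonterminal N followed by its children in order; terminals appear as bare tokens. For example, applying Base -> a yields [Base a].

[Ty [Pr [Base b]] -> [Ty [Pr [Pr [Base a]] × [Base b]] -> [Ty [Pr [Base a]]]]]

Ty
Pr -> Ty
Base -> Ty
b -> Ty
b -> Pr -> Ty
b -> Pr × Base -> Ty
b -> Base × Base -> Ty
b -> a × Base -> Ty
b -> a × b -> Ty
b -> a × b -> Pr
b -> a × b -> Base
b -> a × b -> a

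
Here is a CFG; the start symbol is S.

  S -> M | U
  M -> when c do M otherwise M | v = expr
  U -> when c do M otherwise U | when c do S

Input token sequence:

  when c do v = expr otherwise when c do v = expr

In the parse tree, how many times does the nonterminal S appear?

2

[S [U when c do [M v = expr] otherwise [U when c do [S [M v = expr]]]]]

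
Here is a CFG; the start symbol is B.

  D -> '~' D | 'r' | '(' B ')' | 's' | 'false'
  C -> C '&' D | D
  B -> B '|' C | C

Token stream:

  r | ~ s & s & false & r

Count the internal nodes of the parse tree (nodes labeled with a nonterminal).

[B [B [C [D r]]] | [C [C [C [C [D ~ [D s]]] & [D s]] & [D false]] & [D r]]]

13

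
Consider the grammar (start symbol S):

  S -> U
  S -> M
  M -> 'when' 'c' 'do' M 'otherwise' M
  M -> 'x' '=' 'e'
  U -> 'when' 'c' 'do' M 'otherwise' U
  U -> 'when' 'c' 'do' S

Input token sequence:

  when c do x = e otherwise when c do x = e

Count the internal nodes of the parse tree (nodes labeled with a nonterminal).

6

[S [U when c do [M x = e] otherwise [U when c do [S [M x = e]]]]]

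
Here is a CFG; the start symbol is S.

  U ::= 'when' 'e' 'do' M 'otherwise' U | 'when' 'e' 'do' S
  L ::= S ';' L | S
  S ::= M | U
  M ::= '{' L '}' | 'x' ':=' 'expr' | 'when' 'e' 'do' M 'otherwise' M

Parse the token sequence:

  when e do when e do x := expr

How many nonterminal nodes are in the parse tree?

6

[S [U when e do [S [U when e do [S [M x := expr]]]]]]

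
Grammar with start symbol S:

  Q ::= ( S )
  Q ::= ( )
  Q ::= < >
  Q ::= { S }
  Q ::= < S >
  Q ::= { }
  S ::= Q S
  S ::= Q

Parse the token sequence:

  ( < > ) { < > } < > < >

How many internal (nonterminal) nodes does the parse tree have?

[S [Q ( [S [Q < >]] )] [S [Q { [S [Q < >]] }] [S [Q < >] [S [Q < >]]]]]

12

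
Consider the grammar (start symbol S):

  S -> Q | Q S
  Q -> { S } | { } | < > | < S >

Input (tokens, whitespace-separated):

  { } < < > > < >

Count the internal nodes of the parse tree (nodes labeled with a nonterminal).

[S [Q { }] [S [Q < [S [Q < >]] >] [S [Q < >]]]]

8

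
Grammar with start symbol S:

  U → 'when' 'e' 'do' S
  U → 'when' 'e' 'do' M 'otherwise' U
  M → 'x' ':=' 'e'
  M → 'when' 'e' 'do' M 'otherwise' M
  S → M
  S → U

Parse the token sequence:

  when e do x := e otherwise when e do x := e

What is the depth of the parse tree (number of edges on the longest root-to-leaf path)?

[S [U when e do [M x := e] otherwise [U when e do [S [M x := e]]]]]

5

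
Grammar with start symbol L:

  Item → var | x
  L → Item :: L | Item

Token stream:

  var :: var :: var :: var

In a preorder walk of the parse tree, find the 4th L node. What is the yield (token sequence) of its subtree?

var

[L [Item var] :: [L [Item var] :: [L [Item var] :: [L [Item var]]]]]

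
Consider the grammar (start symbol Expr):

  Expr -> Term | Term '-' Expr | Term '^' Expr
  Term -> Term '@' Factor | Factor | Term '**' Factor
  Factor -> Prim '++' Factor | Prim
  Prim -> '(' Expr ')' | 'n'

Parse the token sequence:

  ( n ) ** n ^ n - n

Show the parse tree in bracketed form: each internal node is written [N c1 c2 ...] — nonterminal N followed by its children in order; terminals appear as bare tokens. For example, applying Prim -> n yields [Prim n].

Expr
Term ^ Expr
Term ** Factor ^ Expr
Factor ** Factor ^ Expr
Prim ** Factor ^ Expr
( Expr ) ** Factor ^ Expr
( Term ) ** Factor ^ Expr
( Factor ) ** Factor ^ Expr
( Prim ) ** Factor ^ Expr
( n ) ** Factor ^ Expr
( n ) ** Prim ^ Expr
( n ) ** n ^ Expr
( n ) ** n ^ Term - Expr
( n ) ** n ^ Factor - Expr
( n ) ** n ^ Prim - Expr
( n ) ** n ^ n - Expr
( n ) ** n ^ n - Term
( n ) ** n ^ n - Factor
( n ) ** n ^ n - Prim
( n ) ** n ^ n - n

[Expr [Term [Term [Factor [Prim ( [Expr [Term [Factor [Prim n]]]] )]]] ** [Factor [Prim n]]] ^ [Expr [Term [Factor [Prim n]]] - [Expr [Term [Factor [Prim n]]]]]]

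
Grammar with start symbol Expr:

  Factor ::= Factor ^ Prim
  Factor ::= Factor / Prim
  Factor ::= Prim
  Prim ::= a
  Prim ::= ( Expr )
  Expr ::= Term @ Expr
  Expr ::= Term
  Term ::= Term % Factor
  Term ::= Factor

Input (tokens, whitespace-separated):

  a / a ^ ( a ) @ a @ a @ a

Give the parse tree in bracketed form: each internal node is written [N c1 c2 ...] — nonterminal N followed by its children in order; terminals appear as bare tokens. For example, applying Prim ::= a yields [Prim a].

[Expr [Term [Factor [Factor [Factor [Prim a]] / [Prim a]] ^ [Prim ( [Expr [Term [Factor [Prim a]]]] )]]] @ [Expr [Term [Factor [Prim a]]] @ [Expr [Term [Factor [Prim a]]] @ [Expr [Term [Factor [Prim a]]]]]]]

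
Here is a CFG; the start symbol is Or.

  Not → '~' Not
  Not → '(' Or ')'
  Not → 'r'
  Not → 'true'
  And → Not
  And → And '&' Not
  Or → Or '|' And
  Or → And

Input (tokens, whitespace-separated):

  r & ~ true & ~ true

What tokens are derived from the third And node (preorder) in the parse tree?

r

[Or [And [And [And [Not r]] & [Not ~ [Not true]]] & [Not ~ [Not true]]]]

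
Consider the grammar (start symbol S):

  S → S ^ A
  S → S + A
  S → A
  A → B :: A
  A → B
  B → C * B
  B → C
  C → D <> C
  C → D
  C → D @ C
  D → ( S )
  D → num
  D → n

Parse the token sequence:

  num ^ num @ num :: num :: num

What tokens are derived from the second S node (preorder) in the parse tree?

[S [S [A [B [C [D num]]]]] ^ [A [B [C [D num] @ [C [D num]]]] :: [A [B [C [D num]]] :: [A [B [C [D num]]]]]]]

num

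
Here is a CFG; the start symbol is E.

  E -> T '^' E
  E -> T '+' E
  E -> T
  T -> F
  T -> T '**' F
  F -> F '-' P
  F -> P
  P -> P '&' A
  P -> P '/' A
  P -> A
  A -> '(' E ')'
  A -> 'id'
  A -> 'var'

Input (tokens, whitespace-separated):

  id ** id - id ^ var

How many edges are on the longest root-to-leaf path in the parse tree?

[E [T [T [F [P [A id]]]] ** [F [F [P [A id]]] - [P [A id]]]] ^ [E [T [F [P [A var]]]]]]

6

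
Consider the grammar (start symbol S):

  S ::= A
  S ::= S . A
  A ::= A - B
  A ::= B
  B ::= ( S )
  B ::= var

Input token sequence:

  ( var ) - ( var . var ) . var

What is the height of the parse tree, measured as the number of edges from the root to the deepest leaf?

[S [S [A [A [B ( [S [A [B var]]] )]] - [B ( [S [S [A [B var]]] . [A [B var]]] )]]] . [A [B var]]]

8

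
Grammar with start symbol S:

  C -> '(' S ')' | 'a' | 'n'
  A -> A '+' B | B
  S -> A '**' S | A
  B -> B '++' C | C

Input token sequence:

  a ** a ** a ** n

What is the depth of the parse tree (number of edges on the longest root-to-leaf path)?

[S [A [B [C a]]] ** [S [A [B [C a]]] ** [S [A [B [C a]]] ** [S [A [B [C n]]]]]]]

7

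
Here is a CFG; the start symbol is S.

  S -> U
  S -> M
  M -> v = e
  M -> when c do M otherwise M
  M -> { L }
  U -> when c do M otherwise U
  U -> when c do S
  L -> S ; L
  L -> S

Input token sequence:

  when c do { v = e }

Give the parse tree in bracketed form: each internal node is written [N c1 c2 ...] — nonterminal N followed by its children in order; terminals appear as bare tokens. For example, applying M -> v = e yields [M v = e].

S
U
when c do S
when c do M
when c do { L }
when c do { S }
when c do { M }
when c do { v = e }

[S [U when c do [S [M { [L [S [M v = e]]] }]]]]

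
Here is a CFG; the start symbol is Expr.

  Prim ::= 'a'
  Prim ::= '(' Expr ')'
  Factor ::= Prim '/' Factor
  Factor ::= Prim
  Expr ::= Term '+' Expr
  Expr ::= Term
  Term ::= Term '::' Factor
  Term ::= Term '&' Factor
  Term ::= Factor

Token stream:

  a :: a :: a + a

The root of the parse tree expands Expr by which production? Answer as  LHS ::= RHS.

[Expr [Term [Term [Term [Factor [Prim a]]] :: [Factor [Prim a]]] :: [Factor [Prim a]]] + [Expr [Term [Factor [Prim a]]]]]

Expr ::= Term '+' Expr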